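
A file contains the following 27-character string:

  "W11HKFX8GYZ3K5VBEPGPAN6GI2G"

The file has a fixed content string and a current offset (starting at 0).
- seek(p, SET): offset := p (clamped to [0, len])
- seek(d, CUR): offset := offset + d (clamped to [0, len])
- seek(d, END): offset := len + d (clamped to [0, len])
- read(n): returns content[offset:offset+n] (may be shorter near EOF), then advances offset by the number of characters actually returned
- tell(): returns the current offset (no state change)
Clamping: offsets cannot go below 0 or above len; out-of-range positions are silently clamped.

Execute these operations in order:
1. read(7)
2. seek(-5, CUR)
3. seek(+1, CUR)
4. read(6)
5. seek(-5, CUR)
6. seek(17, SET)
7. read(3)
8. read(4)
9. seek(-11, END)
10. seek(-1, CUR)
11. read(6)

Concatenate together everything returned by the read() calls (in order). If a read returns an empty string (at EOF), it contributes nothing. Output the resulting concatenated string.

After 1 (read(7)): returned 'W11HKFX', offset=7
After 2 (seek(-5, CUR)): offset=2
After 3 (seek(+1, CUR)): offset=3
After 4 (read(6)): returned 'HKFX8G', offset=9
After 5 (seek(-5, CUR)): offset=4
After 6 (seek(17, SET)): offset=17
After 7 (read(3)): returned 'PGP', offset=20
After 8 (read(4)): returned 'AN6G', offset=24
After 9 (seek(-11, END)): offset=16
After 10 (seek(-1, CUR)): offset=15
After 11 (read(6)): returned 'BEPGPA', offset=21

Answer: W11HKFXHKFX8GPGPAN6GBEPGPA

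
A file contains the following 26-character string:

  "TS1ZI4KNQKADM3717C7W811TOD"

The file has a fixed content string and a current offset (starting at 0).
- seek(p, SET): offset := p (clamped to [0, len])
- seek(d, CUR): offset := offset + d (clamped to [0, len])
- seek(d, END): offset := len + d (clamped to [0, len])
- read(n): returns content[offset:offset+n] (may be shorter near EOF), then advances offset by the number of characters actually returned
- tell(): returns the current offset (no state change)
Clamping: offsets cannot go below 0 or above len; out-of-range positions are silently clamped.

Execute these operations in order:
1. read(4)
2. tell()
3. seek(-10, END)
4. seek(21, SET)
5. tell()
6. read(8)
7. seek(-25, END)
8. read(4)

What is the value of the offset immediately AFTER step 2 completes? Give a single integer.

After 1 (read(4)): returned 'TS1Z', offset=4
After 2 (tell()): offset=4

Answer: 4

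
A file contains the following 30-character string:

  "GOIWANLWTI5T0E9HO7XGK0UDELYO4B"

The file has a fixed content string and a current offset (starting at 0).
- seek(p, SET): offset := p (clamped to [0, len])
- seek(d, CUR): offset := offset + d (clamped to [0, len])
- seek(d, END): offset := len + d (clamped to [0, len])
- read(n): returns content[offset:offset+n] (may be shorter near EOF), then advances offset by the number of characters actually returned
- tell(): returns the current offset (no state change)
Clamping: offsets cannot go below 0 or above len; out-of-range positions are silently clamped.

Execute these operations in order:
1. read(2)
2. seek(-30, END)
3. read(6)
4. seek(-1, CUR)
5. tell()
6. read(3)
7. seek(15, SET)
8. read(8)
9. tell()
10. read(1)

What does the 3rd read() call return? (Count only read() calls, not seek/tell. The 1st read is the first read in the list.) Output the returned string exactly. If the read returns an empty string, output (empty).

Answer: NLW

Derivation:
After 1 (read(2)): returned 'GO', offset=2
After 2 (seek(-30, END)): offset=0
After 3 (read(6)): returned 'GOIWAN', offset=6
After 4 (seek(-1, CUR)): offset=5
After 5 (tell()): offset=5
After 6 (read(3)): returned 'NLW', offset=8
After 7 (seek(15, SET)): offset=15
After 8 (read(8)): returned 'HO7XGK0U', offset=23
After 9 (tell()): offset=23
After 10 (read(1)): returned 'D', offset=24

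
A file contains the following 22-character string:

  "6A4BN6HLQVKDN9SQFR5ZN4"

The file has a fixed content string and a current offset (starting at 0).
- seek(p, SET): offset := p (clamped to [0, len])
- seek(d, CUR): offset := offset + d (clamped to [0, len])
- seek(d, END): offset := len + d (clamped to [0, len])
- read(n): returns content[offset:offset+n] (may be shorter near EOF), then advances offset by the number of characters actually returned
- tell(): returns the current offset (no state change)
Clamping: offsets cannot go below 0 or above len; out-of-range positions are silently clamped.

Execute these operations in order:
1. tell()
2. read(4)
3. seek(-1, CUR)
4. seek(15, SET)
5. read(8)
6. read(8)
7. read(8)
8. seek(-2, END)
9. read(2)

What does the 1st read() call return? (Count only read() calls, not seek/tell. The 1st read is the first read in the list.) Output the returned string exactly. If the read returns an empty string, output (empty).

After 1 (tell()): offset=0
After 2 (read(4)): returned '6A4B', offset=4
After 3 (seek(-1, CUR)): offset=3
After 4 (seek(15, SET)): offset=15
After 5 (read(8)): returned 'QFR5ZN4', offset=22
After 6 (read(8)): returned '', offset=22
After 7 (read(8)): returned '', offset=22
After 8 (seek(-2, END)): offset=20
After 9 (read(2)): returned 'N4', offset=22

Answer: 6A4B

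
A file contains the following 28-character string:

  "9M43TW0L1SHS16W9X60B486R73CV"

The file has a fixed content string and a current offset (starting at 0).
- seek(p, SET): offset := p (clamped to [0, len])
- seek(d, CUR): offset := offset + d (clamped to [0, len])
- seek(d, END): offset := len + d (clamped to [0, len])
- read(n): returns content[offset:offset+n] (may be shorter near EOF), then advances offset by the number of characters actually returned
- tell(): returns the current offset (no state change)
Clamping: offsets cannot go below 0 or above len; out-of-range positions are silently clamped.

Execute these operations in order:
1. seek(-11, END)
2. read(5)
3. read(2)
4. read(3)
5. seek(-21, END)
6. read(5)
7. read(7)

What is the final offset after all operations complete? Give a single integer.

After 1 (seek(-11, END)): offset=17
After 2 (read(5)): returned '60B48', offset=22
After 3 (read(2)): returned '6R', offset=24
After 4 (read(3)): returned '73C', offset=27
After 5 (seek(-21, END)): offset=7
After 6 (read(5)): returned 'L1SHS', offset=12
After 7 (read(7)): returned '16W9X60', offset=19

Answer: 19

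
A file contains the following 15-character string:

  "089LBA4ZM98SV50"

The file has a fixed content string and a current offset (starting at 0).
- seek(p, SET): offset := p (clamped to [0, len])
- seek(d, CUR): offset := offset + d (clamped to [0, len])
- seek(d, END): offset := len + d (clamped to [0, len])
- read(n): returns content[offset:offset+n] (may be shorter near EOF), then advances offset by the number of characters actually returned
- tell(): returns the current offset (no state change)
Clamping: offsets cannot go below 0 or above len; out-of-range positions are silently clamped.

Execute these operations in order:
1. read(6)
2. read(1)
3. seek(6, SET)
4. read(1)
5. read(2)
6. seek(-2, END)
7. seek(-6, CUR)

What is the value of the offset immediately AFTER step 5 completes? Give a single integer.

Answer: 9

Derivation:
After 1 (read(6)): returned '089LBA', offset=6
After 2 (read(1)): returned '4', offset=7
After 3 (seek(6, SET)): offset=6
After 4 (read(1)): returned '4', offset=7
After 5 (read(2)): returned 'ZM', offset=9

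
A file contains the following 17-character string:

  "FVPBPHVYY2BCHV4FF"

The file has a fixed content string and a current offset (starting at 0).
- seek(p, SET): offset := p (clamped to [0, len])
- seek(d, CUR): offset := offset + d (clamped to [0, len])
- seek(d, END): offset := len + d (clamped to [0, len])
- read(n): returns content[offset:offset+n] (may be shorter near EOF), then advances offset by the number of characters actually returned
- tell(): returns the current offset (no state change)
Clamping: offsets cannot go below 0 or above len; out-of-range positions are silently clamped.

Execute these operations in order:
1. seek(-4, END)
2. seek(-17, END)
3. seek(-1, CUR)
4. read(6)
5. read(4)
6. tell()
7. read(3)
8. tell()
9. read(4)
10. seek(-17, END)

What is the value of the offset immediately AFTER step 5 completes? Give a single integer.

After 1 (seek(-4, END)): offset=13
After 2 (seek(-17, END)): offset=0
After 3 (seek(-1, CUR)): offset=0
After 4 (read(6)): returned 'FVPBPH', offset=6
After 5 (read(4)): returned 'VYY2', offset=10

Answer: 10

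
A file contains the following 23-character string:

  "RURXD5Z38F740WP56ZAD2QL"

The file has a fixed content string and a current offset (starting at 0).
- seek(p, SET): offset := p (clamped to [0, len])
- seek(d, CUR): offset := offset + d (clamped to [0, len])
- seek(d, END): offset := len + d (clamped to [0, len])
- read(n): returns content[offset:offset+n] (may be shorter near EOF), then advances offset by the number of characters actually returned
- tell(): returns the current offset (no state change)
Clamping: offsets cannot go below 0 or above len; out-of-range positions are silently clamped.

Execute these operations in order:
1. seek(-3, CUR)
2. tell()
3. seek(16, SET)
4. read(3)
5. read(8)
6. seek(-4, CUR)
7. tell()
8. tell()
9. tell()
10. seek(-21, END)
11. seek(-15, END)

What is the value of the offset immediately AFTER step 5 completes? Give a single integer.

Answer: 23

Derivation:
After 1 (seek(-3, CUR)): offset=0
After 2 (tell()): offset=0
After 3 (seek(16, SET)): offset=16
After 4 (read(3)): returned '6ZA', offset=19
After 5 (read(8)): returned 'D2QL', offset=23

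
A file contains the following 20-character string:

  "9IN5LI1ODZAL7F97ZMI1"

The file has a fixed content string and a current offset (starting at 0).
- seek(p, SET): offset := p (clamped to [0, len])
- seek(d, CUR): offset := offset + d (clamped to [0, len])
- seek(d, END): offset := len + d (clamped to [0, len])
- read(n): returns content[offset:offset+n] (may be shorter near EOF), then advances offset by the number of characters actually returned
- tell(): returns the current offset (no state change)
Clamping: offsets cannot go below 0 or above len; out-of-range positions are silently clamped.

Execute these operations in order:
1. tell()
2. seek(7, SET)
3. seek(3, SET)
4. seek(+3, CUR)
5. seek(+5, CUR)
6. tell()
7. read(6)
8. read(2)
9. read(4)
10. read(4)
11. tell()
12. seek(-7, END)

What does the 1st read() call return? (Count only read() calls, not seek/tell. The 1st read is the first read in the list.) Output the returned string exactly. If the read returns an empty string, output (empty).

After 1 (tell()): offset=0
After 2 (seek(7, SET)): offset=7
After 3 (seek(3, SET)): offset=3
After 4 (seek(+3, CUR)): offset=6
After 5 (seek(+5, CUR)): offset=11
After 6 (tell()): offset=11
After 7 (read(6)): returned 'L7F97Z', offset=17
After 8 (read(2)): returned 'MI', offset=19
After 9 (read(4)): returned '1', offset=20
After 10 (read(4)): returned '', offset=20
After 11 (tell()): offset=20
After 12 (seek(-7, END)): offset=13

Answer: L7F97Z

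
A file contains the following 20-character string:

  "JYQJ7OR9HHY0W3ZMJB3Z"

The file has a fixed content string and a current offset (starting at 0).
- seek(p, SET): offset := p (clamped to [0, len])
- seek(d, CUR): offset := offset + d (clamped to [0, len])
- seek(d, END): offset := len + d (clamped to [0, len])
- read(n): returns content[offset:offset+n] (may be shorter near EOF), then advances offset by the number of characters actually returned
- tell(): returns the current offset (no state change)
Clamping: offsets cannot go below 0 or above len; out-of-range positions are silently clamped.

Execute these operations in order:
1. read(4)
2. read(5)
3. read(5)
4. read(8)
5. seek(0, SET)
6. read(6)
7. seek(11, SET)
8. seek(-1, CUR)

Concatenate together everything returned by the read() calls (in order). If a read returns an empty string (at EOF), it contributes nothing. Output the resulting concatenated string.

Answer: JYQJ7OR9HHY0W3ZMJB3ZJYQJ7O

Derivation:
After 1 (read(4)): returned 'JYQJ', offset=4
After 2 (read(5)): returned '7OR9H', offset=9
After 3 (read(5)): returned 'HY0W3', offset=14
After 4 (read(8)): returned 'ZMJB3Z', offset=20
After 5 (seek(0, SET)): offset=0
After 6 (read(6)): returned 'JYQJ7O', offset=6
After 7 (seek(11, SET)): offset=11
After 8 (seek(-1, CUR)): offset=10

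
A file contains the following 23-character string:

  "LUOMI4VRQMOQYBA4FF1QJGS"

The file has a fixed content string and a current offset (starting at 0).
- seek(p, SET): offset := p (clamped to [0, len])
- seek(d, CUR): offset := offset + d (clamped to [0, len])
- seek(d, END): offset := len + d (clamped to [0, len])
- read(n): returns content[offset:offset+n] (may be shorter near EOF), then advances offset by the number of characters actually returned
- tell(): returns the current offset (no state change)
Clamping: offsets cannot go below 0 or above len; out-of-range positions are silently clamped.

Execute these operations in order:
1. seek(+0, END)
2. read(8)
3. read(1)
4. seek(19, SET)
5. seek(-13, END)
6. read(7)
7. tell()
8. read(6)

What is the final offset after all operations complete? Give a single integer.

Answer: 23

Derivation:
After 1 (seek(+0, END)): offset=23
After 2 (read(8)): returned '', offset=23
After 3 (read(1)): returned '', offset=23
After 4 (seek(19, SET)): offset=19
After 5 (seek(-13, END)): offset=10
After 6 (read(7)): returned 'OQYBA4F', offset=17
After 7 (tell()): offset=17
After 8 (read(6)): returned 'F1QJGS', offset=23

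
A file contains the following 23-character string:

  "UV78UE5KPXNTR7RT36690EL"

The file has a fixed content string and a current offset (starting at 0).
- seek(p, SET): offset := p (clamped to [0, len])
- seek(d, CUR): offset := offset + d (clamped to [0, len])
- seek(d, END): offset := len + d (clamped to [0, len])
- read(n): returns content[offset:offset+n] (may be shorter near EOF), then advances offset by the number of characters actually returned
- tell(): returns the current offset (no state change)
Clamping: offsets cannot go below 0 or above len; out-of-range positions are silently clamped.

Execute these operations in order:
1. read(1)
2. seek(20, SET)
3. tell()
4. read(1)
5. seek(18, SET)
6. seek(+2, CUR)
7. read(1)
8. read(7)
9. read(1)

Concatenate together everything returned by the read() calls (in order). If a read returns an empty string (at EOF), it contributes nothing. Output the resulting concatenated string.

Answer: U00EL

Derivation:
After 1 (read(1)): returned 'U', offset=1
After 2 (seek(20, SET)): offset=20
After 3 (tell()): offset=20
After 4 (read(1)): returned '0', offset=21
After 5 (seek(18, SET)): offset=18
After 6 (seek(+2, CUR)): offset=20
After 7 (read(1)): returned '0', offset=21
After 8 (read(7)): returned 'EL', offset=23
After 9 (read(1)): returned '', offset=23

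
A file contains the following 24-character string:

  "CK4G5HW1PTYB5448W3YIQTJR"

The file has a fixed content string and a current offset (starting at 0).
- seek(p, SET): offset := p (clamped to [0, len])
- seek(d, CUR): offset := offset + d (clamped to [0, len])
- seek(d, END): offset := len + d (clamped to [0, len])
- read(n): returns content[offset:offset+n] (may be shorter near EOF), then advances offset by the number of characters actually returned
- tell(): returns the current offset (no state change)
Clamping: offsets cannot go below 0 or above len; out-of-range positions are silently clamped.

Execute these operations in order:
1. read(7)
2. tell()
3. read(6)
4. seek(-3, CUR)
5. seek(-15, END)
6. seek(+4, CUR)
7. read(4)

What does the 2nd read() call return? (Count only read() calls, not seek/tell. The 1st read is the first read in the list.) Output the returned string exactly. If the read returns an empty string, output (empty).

After 1 (read(7)): returned 'CK4G5HW', offset=7
After 2 (tell()): offset=7
After 3 (read(6)): returned '1PTYB5', offset=13
After 4 (seek(-3, CUR)): offset=10
After 5 (seek(-15, END)): offset=9
After 6 (seek(+4, CUR)): offset=13
After 7 (read(4)): returned '448W', offset=17

Answer: 1PTYB5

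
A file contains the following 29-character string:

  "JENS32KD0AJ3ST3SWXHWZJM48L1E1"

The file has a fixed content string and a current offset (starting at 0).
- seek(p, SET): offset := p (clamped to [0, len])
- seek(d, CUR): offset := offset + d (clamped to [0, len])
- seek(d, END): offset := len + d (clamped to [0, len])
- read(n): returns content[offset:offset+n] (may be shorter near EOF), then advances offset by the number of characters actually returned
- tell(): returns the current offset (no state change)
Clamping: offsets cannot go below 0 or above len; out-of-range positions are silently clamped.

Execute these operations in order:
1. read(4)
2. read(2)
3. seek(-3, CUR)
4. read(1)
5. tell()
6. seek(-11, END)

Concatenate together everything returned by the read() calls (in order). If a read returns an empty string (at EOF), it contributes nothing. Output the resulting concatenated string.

Answer: JENS32S

Derivation:
After 1 (read(4)): returned 'JENS', offset=4
After 2 (read(2)): returned '32', offset=6
After 3 (seek(-3, CUR)): offset=3
After 4 (read(1)): returned 'S', offset=4
After 5 (tell()): offset=4
After 6 (seek(-11, END)): offset=18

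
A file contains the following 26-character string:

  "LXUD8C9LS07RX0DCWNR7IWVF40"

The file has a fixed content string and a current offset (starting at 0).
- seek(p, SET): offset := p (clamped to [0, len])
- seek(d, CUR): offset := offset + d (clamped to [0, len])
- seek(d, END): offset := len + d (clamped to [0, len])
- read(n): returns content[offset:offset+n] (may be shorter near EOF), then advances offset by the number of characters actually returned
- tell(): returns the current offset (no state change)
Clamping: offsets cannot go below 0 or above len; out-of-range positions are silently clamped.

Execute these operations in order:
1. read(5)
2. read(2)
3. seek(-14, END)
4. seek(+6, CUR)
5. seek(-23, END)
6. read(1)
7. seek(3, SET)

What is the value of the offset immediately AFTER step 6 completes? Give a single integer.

Answer: 4

Derivation:
After 1 (read(5)): returned 'LXUD8', offset=5
After 2 (read(2)): returned 'C9', offset=7
After 3 (seek(-14, END)): offset=12
After 4 (seek(+6, CUR)): offset=18
After 5 (seek(-23, END)): offset=3
After 6 (read(1)): returned 'D', offset=4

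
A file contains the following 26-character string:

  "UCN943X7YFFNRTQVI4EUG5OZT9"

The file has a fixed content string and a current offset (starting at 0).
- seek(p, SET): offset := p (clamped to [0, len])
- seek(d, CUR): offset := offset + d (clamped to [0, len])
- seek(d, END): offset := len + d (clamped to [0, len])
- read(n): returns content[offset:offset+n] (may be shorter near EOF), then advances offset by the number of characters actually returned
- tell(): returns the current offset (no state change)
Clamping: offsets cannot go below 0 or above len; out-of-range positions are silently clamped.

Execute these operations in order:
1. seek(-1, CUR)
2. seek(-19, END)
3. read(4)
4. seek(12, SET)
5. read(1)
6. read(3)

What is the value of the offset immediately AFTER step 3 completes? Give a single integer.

After 1 (seek(-1, CUR)): offset=0
After 2 (seek(-19, END)): offset=7
After 3 (read(4)): returned '7YFF', offset=11

Answer: 11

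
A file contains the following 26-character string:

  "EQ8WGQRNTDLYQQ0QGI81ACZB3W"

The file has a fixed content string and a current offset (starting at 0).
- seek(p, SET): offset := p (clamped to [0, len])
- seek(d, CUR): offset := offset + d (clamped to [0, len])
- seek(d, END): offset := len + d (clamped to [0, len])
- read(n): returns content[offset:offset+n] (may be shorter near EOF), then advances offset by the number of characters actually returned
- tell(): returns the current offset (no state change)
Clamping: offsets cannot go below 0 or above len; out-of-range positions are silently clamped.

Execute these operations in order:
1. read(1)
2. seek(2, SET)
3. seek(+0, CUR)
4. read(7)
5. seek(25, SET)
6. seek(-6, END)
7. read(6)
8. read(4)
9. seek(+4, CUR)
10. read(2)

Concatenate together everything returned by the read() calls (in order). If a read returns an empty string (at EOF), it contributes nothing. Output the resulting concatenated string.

Answer: E8WGQRNTACZB3W

Derivation:
After 1 (read(1)): returned 'E', offset=1
After 2 (seek(2, SET)): offset=2
After 3 (seek(+0, CUR)): offset=2
After 4 (read(7)): returned '8WGQRNT', offset=9
After 5 (seek(25, SET)): offset=25
After 6 (seek(-6, END)): offset=20
After 7 (read(6)): returned 'ACZB3W', offset=26
After 8 (read(4)): returned '', offset=26
After 9 (seek(+4, CUR)): offset=26
After 10 (read(2)): returned '', offset=26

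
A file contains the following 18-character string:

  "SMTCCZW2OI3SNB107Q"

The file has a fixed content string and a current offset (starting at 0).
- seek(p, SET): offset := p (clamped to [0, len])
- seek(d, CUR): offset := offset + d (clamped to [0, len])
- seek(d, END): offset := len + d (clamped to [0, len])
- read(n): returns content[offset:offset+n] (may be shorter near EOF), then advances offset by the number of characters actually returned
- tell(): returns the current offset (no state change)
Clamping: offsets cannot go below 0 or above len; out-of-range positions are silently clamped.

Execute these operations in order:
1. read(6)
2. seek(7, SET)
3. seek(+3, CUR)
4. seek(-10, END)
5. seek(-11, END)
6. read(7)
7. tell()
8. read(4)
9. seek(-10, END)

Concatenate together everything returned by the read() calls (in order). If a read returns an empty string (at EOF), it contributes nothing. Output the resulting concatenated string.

Answer: SMTCCZ2OI3SNB107Q

Derivation:
After 1 (read(6)): returned 'SMTCCZ', offset=6
After 2 (seek(7, SET)): offset=7
After 3 (seek(+3, CUR)): offset=10
After 4 (seek(-10, END)): offset=8
After 5 (seek(-11, END)): offset=7
After 6 (read(7)): returned '2OI3SNB', offset=14
After 7 (tell()): offset=14
After 8 (read(4)): returned '107Q', offset=18
After 9 (seek(-10, END)): offset=8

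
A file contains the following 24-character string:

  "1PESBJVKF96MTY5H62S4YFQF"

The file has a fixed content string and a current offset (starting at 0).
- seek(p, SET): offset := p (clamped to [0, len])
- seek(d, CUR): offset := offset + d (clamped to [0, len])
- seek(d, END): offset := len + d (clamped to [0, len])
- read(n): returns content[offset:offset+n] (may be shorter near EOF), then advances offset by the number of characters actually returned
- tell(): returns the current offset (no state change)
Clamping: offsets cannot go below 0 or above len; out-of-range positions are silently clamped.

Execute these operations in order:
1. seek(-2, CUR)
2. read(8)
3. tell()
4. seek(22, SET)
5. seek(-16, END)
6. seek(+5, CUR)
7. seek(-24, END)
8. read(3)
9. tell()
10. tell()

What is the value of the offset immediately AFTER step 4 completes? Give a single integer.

Answer: 22

Derivation:
After 1 (seek(-2, CUR)): offset=0
After 2 (read(8)): returned '1PESBJVK', offset=8
After 3 (tell()): offset=8
After 4 (seek(22, SET)): offset=22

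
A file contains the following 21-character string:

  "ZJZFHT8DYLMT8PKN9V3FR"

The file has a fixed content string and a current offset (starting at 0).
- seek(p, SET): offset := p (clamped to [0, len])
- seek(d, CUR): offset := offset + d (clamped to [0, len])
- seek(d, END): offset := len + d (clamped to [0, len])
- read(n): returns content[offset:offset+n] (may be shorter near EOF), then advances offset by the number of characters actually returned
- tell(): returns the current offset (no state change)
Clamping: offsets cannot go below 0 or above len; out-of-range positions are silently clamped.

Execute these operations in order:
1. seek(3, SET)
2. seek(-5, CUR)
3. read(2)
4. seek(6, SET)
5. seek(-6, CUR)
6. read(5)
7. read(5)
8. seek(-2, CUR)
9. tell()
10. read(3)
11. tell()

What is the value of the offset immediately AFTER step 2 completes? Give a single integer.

After 1 (seek(3, SET)): offset=3
After 2 (seek(-5, CUR)): offset=0

Answer: 0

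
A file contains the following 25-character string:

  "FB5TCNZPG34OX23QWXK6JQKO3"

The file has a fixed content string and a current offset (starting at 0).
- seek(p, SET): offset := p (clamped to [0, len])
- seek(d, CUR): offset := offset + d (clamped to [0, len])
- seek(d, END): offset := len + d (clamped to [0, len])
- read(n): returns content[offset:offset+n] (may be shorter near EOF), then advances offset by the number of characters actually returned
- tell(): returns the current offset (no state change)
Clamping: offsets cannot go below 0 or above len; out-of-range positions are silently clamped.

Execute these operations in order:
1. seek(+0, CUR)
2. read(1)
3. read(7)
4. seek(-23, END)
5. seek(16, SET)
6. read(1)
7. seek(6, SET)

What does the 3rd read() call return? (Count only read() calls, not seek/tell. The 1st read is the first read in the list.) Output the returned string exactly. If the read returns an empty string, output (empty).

Answer: W

Derivation:
After 1 (seek(+0, CUR)): offset=0
After 2 (read(1)): returned 'F', offset=1
After 3 (read(7)): returned 'B5TCNZP', offset=8
After 4 (seek(-23, END)): offset=2
After 5 (seek(16, SET)): offset=16
After 6 (read(1)): returned 'W', offset=17
After 7 (seek(6, SET)): offset=6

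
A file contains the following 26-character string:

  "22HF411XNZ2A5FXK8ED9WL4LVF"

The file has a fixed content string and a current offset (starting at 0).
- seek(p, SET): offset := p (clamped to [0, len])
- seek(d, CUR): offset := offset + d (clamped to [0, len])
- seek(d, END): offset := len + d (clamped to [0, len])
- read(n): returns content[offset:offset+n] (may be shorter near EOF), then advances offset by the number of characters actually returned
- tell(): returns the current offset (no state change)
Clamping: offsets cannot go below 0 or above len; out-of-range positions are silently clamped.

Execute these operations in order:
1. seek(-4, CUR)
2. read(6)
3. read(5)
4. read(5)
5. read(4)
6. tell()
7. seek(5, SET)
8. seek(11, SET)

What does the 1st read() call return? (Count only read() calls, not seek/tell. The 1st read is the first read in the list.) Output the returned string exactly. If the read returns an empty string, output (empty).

After 1 (seek(-4, CUR)): offset=0
After 2 (read(6)): returned '22HF41', offset=6
After 3 (read(5)): returned '1XNZ2', offset=11
After 4 (read(5)): returned 'A5FXK', offset=16
After 5 (read(4)): returned '8ED9', offset=20
After 6 (tell()): offset=20
After 7 (seek(5, SET)): offset=5
After 8 (seek(11, SET)): offset=11

Answer: 22HF41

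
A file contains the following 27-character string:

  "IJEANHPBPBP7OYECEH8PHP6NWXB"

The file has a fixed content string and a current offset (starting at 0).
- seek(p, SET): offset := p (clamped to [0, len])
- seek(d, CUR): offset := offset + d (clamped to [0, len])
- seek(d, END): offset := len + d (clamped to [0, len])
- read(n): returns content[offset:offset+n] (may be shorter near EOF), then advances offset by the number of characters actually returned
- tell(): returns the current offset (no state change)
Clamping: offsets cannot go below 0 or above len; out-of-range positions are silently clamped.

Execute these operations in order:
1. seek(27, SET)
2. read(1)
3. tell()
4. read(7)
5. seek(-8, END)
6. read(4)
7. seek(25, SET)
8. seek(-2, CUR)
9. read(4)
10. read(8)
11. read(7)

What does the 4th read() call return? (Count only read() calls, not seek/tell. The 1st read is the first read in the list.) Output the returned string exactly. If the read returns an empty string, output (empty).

Answer: NWXB

Derivation:
After 1 (seek(27, SET)): offset=27
After 2 (read(1)): returned '', offset=27
After 3 (tell()): offset=27
After 4 (read(7)): returned '', offset=27
After 5 (seek(-8, END)): offset=19
After 6 (read(4)): returned 'PHP6', offset=23
After 7 (seek(25, SET)): offset=25
After 8 (seek(-2, CUR)): offset=23
After 9 (read(4)): returned 'NWXB', offset=27
After 10 (read(8)): returned '', offset=27
After 11 (read(7)): returned '', offset=27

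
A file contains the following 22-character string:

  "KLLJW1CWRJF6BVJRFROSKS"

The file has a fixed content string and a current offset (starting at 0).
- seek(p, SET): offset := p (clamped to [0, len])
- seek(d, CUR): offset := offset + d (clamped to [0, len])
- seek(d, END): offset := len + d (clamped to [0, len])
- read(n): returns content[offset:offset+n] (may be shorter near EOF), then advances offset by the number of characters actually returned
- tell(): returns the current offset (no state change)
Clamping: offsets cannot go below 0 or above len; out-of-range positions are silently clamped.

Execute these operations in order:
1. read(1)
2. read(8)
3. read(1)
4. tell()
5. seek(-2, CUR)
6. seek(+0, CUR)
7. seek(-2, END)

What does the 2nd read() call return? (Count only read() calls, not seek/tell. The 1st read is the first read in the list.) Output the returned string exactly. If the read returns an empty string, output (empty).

After 1 (read(1)): returned 'K', offset=1
After 2 (read(8)): returned 'LLJW1CWR', offset=9
After 3 (read(1)): returned 'J', offset=10
After 4 (tell()): offset=10
After 5 (seek(-2, CUR)): offset=8
After 6 (seek(+0, CUR)): offset=8
After 7 (seek(-2, END)): offset=20

Answer: LLJW1CWR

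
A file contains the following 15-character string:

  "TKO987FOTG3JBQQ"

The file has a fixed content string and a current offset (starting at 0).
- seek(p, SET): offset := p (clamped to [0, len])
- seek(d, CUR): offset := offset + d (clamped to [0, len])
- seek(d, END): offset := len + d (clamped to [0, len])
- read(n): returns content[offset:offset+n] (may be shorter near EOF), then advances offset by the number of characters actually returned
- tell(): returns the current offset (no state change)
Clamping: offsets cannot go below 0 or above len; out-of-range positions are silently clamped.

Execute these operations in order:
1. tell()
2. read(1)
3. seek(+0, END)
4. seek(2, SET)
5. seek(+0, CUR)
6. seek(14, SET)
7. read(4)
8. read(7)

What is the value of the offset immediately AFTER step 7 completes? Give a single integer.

Answer: 15

Derivation:
After 1 (tell()): offset=0
After 2 (read(1)): returned 'T', offset=1
After 3 (seek(+0, END)): offset=15
After 4 (seek(2, SET)): offset=2
After 5 (seek(+0, CUR)): offset=2
After 6 (seek(14, SET)): offset=14
After 7 (read(4)): returned 'Q', offset=15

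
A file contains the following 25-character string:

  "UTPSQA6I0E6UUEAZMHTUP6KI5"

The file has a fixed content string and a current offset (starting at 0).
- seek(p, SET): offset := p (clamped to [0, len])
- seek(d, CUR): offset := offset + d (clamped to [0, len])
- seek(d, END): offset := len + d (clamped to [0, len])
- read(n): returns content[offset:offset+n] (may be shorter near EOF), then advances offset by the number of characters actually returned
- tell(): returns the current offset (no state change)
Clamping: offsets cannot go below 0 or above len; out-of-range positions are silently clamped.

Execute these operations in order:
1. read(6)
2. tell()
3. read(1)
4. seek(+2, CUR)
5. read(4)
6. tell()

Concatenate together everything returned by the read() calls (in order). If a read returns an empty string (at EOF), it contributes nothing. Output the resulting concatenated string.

Answer: UTPSQA6E6UU

Derivation:
After 1 (read(6)): returned 'UTPSQA', offset=6
After 2 (tell()): offset=6
After 3 (read(1)): returned '6', offset=7
After 4 (seek(+2, CUR)): offset=9
After 5 (read(4)): returned 'E6UU', offset=13
After 6 (tell()): offset=13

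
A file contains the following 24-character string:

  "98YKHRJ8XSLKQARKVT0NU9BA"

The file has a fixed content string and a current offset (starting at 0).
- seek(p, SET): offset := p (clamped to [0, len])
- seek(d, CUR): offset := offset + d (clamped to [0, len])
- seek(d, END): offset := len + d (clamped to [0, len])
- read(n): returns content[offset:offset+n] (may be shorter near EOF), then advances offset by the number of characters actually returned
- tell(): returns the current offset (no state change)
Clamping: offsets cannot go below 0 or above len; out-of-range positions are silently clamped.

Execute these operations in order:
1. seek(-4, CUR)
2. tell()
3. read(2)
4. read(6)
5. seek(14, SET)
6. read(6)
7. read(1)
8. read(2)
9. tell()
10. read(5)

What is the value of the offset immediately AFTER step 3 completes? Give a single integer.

Answer: 2

Derivation:
After 1 (seek(-4, CUR)): offset=0
After 2 (tell()): offset=0
After 3 (read(2)): returned '98', offset=2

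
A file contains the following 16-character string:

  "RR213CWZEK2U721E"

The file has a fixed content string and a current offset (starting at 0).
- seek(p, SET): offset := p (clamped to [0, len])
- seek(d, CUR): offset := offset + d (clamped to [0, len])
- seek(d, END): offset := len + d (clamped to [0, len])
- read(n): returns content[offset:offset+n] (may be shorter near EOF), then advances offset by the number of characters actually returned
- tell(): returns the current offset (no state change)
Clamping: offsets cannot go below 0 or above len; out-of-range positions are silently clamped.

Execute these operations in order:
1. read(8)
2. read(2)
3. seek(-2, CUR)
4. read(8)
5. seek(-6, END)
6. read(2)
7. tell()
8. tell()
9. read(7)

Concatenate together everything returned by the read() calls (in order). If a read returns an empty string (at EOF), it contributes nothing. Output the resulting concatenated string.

After 1 (read(8)): returned 'RR213CWZ', offset=8
After 2 (read(2)): returned 'EK', offset=10
After 3 (seek(-2, CUR)): offset=8
After 4 (read(8)): returned 'EK2U721E', offset=16
After 5 (seek(-6, END)): offset=10
After 6 (read(2)): returned '2U', offset=12
After 7 (tell()): offset=12
After 8 (tell()): offset=12
After 9 (read(7)): returned '721E', offset=16

Answer: RR213CWZEKEK2U721E2U721E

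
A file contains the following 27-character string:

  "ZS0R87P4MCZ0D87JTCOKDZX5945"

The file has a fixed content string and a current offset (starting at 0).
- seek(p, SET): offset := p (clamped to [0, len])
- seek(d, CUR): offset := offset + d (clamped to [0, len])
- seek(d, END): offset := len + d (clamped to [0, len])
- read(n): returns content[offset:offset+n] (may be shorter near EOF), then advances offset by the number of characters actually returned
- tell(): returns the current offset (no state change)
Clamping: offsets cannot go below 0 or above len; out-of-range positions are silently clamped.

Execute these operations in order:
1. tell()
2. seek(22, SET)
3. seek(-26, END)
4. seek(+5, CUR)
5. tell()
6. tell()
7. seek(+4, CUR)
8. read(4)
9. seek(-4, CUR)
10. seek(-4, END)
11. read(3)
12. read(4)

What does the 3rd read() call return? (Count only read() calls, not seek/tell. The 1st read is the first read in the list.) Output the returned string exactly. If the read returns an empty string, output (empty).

Answer: 5

Derivation:
After 1 (tell()): offset=0
After 2 (seek(22, SET)): offset=22
After 3 (seek(-26, END)): offset=1
After 4 (seek(+5, CUR)): offset=6
After 5 (tell()): offset=6
After 6 (tell()): offset=6
After 7 (seek(+4, CUR)): offset=10
After 8 (read(4)): returned 'Z0D8', offset=14
After 9 (seek(-4, CUR)): offset=10
After 10 (seek(-4, END)): offset=23
After 11 (read(3)): returned '594', offset=26
After 12 (read(4)): returned '5', offset=27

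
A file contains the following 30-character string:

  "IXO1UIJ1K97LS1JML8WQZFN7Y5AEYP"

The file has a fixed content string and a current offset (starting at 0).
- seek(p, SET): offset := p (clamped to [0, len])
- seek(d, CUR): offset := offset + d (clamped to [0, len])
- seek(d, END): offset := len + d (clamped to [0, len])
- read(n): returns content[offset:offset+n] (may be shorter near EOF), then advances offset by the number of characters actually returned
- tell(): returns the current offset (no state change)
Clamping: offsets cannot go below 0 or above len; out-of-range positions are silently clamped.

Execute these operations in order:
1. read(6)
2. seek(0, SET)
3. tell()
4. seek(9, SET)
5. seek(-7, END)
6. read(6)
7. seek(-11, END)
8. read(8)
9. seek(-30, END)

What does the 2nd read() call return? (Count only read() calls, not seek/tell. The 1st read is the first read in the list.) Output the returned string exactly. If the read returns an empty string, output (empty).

Answer: 7Y5AEY

Derivation:
After 1 (read(6)): returned 'IXO1UI', offset=6
After 2 (seek(0, SET)): offset=0
After 3 (tell()): offset=0
After 4 (seek(9, SET)): offset=9
After 5 (seek(-7, END)): offset=23
After 6 (read(6)): returned '7Y5AEY', offset=29
After 7 (seek(-11, END)): offset=19
After 8 (read(8)): returned 'QZFN7Y5A', offset=27
After 9 (seek(-30, END)): offset=0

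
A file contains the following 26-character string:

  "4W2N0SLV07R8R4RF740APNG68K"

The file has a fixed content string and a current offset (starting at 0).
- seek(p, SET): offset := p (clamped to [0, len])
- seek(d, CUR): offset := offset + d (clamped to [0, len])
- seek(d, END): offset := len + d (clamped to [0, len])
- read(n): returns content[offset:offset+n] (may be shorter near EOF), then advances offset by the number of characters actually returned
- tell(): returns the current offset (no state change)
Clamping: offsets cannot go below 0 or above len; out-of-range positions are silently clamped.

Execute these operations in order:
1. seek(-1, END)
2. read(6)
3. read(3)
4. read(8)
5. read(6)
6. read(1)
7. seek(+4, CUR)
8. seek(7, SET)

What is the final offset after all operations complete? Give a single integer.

Answer: 7

Derivation:
After 1 (seek(-1, END)): offset=25
After 2 (read(6)): returned 'K', offset=26
After 3 (read(3)): returned '', offset=26
After 4 (read(8)): returned '', offset=26
After 5 (read(6)): returned '', offset=26
After 6 (read(1)): returned '', offset=26
After 7 (seek(+4, CUR)): offset=26
After 8 (seek(7, SET)): offset=7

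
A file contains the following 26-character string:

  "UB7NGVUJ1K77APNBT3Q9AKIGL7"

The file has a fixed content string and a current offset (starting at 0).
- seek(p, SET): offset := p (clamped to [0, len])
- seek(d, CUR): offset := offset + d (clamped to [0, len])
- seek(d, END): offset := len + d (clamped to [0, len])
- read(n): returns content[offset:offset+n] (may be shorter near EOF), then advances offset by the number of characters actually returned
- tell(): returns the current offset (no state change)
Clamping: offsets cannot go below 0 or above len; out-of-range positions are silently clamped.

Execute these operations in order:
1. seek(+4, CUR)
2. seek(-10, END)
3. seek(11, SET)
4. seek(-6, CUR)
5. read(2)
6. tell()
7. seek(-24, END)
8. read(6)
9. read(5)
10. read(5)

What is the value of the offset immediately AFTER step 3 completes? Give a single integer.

Answer: 11

Derivation:
After 1 (seek(+4, CUR)): offset=4
After 2 (seek(-10, END)): offset=16
After 3 (seek(11, SET)): offset=11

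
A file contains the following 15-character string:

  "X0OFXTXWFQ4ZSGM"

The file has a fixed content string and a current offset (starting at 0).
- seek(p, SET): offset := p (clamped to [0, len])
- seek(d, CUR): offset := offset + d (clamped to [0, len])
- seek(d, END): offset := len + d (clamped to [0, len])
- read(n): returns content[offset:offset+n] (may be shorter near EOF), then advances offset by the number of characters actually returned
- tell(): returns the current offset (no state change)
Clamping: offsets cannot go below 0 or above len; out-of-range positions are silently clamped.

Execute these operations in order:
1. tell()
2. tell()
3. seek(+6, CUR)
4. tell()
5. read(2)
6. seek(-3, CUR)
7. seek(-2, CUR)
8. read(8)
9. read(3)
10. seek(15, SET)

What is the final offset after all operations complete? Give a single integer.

After 1 (tell()): offset=0
After 2 (tell()): offset=0
After 3 (seek(+6, CUR)): offset=6
After 4 (tell()): offset=6
After 5 (read(2)): returned 'XW', offset=8
After 6 (seek(-3, CUR)): offset=5
After 7 (seek(-2, CUR)): offset=3
After 8 (read(8)): returned 'FXTXWFQ4', offset=11
After 9 (read(3)): returned 'ZSG', offset=14
After 10 (seek(15, SET)): offset=15

Answer: 15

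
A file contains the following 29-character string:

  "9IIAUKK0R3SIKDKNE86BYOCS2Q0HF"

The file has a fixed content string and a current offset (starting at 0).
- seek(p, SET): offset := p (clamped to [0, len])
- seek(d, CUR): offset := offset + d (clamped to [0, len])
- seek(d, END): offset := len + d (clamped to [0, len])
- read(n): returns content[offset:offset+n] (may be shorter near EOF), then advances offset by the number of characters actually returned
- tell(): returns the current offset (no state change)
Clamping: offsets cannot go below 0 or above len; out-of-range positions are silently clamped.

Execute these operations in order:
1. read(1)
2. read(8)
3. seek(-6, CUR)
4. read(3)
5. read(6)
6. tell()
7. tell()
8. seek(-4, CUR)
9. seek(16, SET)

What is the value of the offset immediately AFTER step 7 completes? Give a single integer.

After 1 (read(1)): returned '9', offset=1
After 2 (read(8)): returned 'IIAUKK0R', offset=9
After 3 (seek(-6, CUR)): offset=3
After 4 (read(3)): returned 'AUK', offset=6
After 5 (read(6)): returned 'K0R3SI', offset=12
After 6 (tell()): offset=12
After 7 (tell()): offset=12

Answer: 12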